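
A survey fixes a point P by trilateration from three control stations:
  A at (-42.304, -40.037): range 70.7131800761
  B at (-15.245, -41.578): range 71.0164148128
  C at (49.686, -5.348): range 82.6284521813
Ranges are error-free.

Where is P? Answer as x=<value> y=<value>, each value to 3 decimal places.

eq1: (x + 42.304)² + (y + 40.037)² = 70.7131800761²
eq2: (x + 15.245)² + (y + 41.578)² = 71.0164148128²
eq3: (x − 49.686)² + (y + 5.348)² = 82.6284521813²
eq3−eq2, eq3−eq1 (x²,y² cancel):
  -129.862·x − 72.460·y = 1247.970346
  -183.980·x − 69.378·y = 2722.397358
det = -129.862·-69.378 − -72.460·-183.980 = -4321.624964
x = (1247.970346·-69.378 − -72.460·2722.397358) / -4321.624964 = -25.611483
y = (-129.862·2722.397358 − 1247.970346·-183.980) / -4321.624964 = 28.677727

x=-25.611 y=28.678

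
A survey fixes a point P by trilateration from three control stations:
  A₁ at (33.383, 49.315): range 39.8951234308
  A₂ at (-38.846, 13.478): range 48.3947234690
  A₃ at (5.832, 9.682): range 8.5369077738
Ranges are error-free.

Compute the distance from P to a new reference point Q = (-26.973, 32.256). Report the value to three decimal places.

eq1: (x − 33.383)² + (y − 49.315)² = 39.8951234308²
eq2: (x + 38.846)² + (y − 13.478)² = 48.3947234690²
eq3: (x − 5.832)² + (y − 9.682)² = 8.5369077738²
eq2−eq1, eq2−eq3 (x²,y² cancel):
  144.458·x + 71.674·y = 2606.154100
  89.356·x − 7.592·y = 706.255613
det = 144.458·-7.592 − 71.674·89.356 = -7501.227080
x = (2606.154100·-7.592 − 71.674·706.255613) / -7501.227080 = 9.385943
y = (144.458·706.255613 − 2606.154100·89.356) / -7501.227080 = 17.443977
|P − Q| = √((9.385943 − -26.973)² + (17.443977 − 32.256)²) = 39.260269

39.260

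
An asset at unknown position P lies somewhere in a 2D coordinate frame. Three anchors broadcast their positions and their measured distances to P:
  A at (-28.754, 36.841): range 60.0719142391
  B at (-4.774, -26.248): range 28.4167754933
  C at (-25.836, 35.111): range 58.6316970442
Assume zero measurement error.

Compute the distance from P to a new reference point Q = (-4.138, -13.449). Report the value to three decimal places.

eq1: (x + 28.754)² + (y − 36.841)² = 60.0719142391²
eq2: (x + 4.774)² + (y + 26.248)² = 28.4167754933²
eq3: (x + 25.836)² + (y − 35.111)² = 58.6316970442²
eq2−eq1, eq2−eq3 (x²,y² cancel):
  -47.960·x + 126.178·y = -1328.818534
  -42.124·x + 122.718·y = -1441.630132
det = -47.960·122.718 − 126.178·-42.124 = -570.433208
x = (-1328.818534·122.718 − 126.178·-1441.630132) / -570.433208 = -33.013600
y = (-47.960·-1441.630132 − -1328.818534·-42.124) / -570.433208 = -23.079703
|P − Q| = √((-33.013600 − -4.138)² + (-23.079703 − -13.449)²) = 30.439296

30.439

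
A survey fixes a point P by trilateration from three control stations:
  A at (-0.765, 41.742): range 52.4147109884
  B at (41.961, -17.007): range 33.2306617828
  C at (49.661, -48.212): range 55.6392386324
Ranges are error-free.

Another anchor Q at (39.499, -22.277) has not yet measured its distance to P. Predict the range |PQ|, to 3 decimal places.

eq1: (x + 0.765)² + (y − 41.742)² = 52.4147109884²
eq2: (x − 41.961)² + (y + 17.007)² = 33.2306617828²
eq3: (x − 49.661)² + (y + 48.212)² = 55.6392386324²
eq1−eq3, eq1−eq2 (x²,y² cancel):
  100.852·x − 179.908·y = 2699.209128
  85.452·x − 117.498·y = 1950.008826
det = 100.852·-117.498 − -179.908·85.452 = 3523.590120
x = (2699.209128·-117.498 − -179.908·1950.008826) / 3523.590120 = 9.555741
y = (100.852·1950.008826 − 2699.209128·85.452) / 3523.590120 = -9.646561
|P − Q| = √((9.555741 − 39.499)² + (-9.646561 − -22.277)²) = 32.498104

32.498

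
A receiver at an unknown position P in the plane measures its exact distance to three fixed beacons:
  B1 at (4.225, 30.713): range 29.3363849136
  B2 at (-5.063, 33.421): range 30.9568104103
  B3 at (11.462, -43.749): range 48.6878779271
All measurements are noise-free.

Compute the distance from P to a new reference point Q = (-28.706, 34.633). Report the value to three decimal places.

40.673

eq1: (x − 4.225)² + (y − 30.713)² = 29.3363849136²
eq2: (x + 5.063)² + (y − 33.421)² = 30.9568104103²
eq3: (x − 11.462)² + (y + 43.749)² = 48.6878779271²
eq2−eq3, eq2−eq1 (x²,y² cancel):
  33.050·x − 154.340·y = -509.430111
  18.576·x − 5.416·y = -83.757585
det = 33.050·-5.416 − -154.340·18.576 = 2688.021040
x = (-509.430111·-5.416 − -154.340·-83.757585) / 2688.021040 = -3.782735
y = (33.050·-83.757585 − -509.430111·18.576) / 2688.021040 = 2.490675
|P − Q| = √((-3.782735 − -28.706)² + (2.490675 − 34.633)²) = 40.673065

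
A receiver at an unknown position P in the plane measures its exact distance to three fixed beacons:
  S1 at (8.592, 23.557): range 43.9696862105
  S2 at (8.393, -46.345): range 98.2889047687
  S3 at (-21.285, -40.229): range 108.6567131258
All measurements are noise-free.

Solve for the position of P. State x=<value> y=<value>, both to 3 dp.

eq1: (x − 8.592)² + (y − 23.557)² = 43.9696862105²
eq2: (x − 8.393)² + (y + 46.345)² = 98.2889047687²
eq3: (x + 21.285)² + (y + 40.229)² = 108.6567131258²
eq3−eq2, eq3−eq1 (x²,y² cancel):
  59.356·x − 12.232·y = 2292.450315
  59.754·x + 127.572·y = 8430.279049
det = 59.356·127.572 − -12.232·59.754 = 8303.074560
x = (2292.450315·127.572 − -12.232·8430.279049) / 8303.074560 = 47.641587
y = (59.356·8430.279049 − 2292.450315·59.754) / 8303.074560 = 43.767470

x=47.642 y=43.767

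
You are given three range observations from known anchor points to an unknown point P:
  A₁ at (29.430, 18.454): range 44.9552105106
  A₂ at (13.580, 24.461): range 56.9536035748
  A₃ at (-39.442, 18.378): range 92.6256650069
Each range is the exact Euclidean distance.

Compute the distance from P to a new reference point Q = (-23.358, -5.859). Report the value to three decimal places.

68.598

eq1: (x − 29.430)² + (y − 18.454)² = 44.9552105106²
eq2: (x − 13.580)² + (y − 24.461)² = 56.9536035748²
eq3: (x + 39.442)² + (y − 18.378)² = 92.6256650069²
eq3−eq1, eq3−eq2 (x²,y² cancel):
  137.744·x + 0.152·y = 5871.795634
  106.044·x + 12.166·y = 4225.135531
det = 137.744·12.166 − 0.152·106.044 = 1659.674816
x = (5871.795634·12.166 − 0.152·4225.135531) / 1659.674816 = 42.655371
y = (137.744·4225.135531 − 5871.795634·106.044) / 1659.674816 = -24.511806
|P − Q| = √((42.655371 − -23.358)² + (-24.511806 − -5.859)²) = 68.598049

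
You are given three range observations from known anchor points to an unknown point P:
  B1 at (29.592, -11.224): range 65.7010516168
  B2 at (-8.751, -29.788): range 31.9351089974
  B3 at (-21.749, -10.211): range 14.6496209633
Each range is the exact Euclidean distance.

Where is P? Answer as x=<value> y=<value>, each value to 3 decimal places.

eq1: (x − 29.592)² + (y + 11.224)² = 65.7010516168²
eq2: (x + 8.751)² + (y + 29.788)² = 31.9351089974²
eq3: (x + 21.749)² + (y + 10.211)² = 14.6496209633²
eq3−eq1, eq3−eq2 (x²,y² cancel):
  102.682·x − 2.026·y = -3677.635671
  25.996·x − 39.154·y = -418.618369
det = 102.682·-39.154 − -2.026·25.996 = -3967.743132
x = (-3677.635671·-39.154 − -2.026·-418.618369) / -3967.743132 = -36.077443
y = (102.682·-418.618369 − -3677.635671·25.996) / -3967.743132 = -13.261757

x=-36.077 y=-13.262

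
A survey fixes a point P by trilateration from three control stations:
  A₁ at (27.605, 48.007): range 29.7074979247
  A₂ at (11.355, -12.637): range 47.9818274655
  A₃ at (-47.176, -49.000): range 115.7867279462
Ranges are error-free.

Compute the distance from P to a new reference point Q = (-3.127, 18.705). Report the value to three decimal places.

46.868

eq1: (x − 27.605)² + (y − 48.007)² = 29.7074979247²
eq2: (x − 11.355)² + (y + 12.637)² = 47.9818274655²
eq3: (x + 47.176)² + (y + 49.000)² = 115.7867279462²
eq2−eq3, eq2−eq1 (x²,y² cancel):
  -117.062·x − 72.726·y = -6766.365420
  32.500·x + 121.288·y = 4197.798614
det = -117.062·121.288 − -72.726·32.500 = -11834.620856
x = (-6766.365420·121.288 − -72.726·4197.798614) / -11834.620856 = 43.549332
y = (-117.062·4197.798614 − -6766.365420·32.500) / -11834.620856 = 22.940813
|P − Q| = √((43.549332 − -3.127)² + (22.940813 − 18.705)²) = 46.868135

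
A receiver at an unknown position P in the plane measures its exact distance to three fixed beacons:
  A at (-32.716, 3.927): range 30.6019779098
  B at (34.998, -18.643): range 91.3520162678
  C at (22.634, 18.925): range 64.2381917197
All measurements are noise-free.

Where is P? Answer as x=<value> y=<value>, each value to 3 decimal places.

x=-39.887 y=33.677

eq1: (x + 32.716)² + (y − 3.927)² = 30.6019779098²
eq2: (x − 34.998)² + (y + 18.643)² = 91.3520162678²
eq3: (x − 22.634)² + (y − 18.925)² = 64.2381917197²
eq3−eq1, eq3−eq2 (x²,y² cancel):
  -110.700·x − 29.996·y = 3405.368627
  24.728·x − 75.136·y = -3516.677729
det = -110.700·-75.136 − -29.996·24.728 = 9059.296288
x = (3405.368627·-75.136 − -29.996·-3516.677729) / 9059.296288 = -39.887430
y = (-110.700·-3516.677729 − 3405.368627·24.728) / 9059.296288 = 33.676818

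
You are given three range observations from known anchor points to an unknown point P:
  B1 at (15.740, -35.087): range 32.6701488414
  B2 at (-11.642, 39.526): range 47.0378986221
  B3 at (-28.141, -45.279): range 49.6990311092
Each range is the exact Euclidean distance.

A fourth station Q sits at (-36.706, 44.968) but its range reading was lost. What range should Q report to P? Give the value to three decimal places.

63.499

eq1: (x − 15.740)² + (y + 35.087)² = 32.6701488414²
eq2: (x + 11.642)² + (y − 39.526)² = 47.0378986221²
eq3: (x + 28.141)² + (y + 45.279)² = 49.6990311092²
eq3−eq2, eq3−eq1 (x²,y² cancel):
  32.998·x + 169.610·y = -886.833096
  87.762·x + 20.384·y = 39.396515
det = 32.998·20.384 − 169.610·87.762 = -14212.681588
x = (-886.833096·20.384 − 169.610·39.396515) / -14212.681588 = 1.742053
y = (32.998·39.396515 − -886.833096·87.762) / -14212.681588 = -5.567581
|P − Q| = √((1.742053 − -36.706)² + (-5.567581 − 44.968)²) = 63.498801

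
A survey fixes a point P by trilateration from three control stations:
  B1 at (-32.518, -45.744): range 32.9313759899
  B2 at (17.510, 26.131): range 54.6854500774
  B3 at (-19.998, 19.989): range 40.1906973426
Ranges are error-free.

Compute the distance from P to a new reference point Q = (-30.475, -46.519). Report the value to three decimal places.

32.381

eq1: (x + 32.518)² + (y + 45.744)² = 32.9313759899²
eq2: (x − 17.510)² + (y − 26.131)² = 54.6854500774²
eq3: (x + 19.998)² + (y − 19.989)² = 40.1906973426²
eq1−eq2, eq1−eq3 (x²,y² cancel):
  100.056·x + 143.750·y = -4066.527525
  25.040·x + 131.466·y = -2881.270363
det = 100.056·131.466 − 143.750·25.040 = 9554.462096
x = (-4066.527525·131.466 − 143.750·-2881.270363) / 9554.462096 = -12.604319
y = (100.056·-2881.270363 − -4066.527525·25.040) / 9554.462096 = -19.515755
|P − Q| = √((-12.604319 − -30.475)² + (-19.515755 − -46.519)²) = 32.381113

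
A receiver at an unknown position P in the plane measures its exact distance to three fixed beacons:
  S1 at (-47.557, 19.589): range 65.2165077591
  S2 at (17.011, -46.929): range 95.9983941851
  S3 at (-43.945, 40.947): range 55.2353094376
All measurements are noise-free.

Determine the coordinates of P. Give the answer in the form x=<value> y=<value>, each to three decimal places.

x=10.720 y=48.863

eq1: (x + 47.557)² + (y − 19.589)² = 65.2165077591²
eq2: (x − 17.011)² + (y + 46.929)² = 95.9983941851²
eq3: (x + 43.945)² + (y − 40.947)² = 55.2353094376²
eq2−eq1, eq2−eq3 (x²,y² cancel):
  -129.136·x + 133.036·y = 5116.190810
  -121.912·x + 175.752·y = 7280.866949
det = -129.136·175.752 − 133.036·-121.912 = -6477.225440
x = (5116.190810·175.752 − 133.036·7280.866949) / -6477.225440 = 10.720122
y = (-129.136·7280.866949 − 5116.190810·-121.912) / -6477.225440 = 48.863048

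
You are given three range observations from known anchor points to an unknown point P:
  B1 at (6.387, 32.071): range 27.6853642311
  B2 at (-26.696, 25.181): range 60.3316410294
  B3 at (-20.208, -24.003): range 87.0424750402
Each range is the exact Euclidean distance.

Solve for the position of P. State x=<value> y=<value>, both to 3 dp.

eq1: (x − 6.387)² + (y − 32.071)² = 27.6853642311²
eq2: (x + 26.696)² + (y − 25.181)² = 60.3316410294²
eq3: (x + 20.208)² + (y + 24.003)² = 87.0424750402²
eq1−eq3, eq1−eq2 (x²,y² cancel):
  -53.190·x − 112.148·y = -6894.748606
  -66.166·x − 13.780·y = -2596.011150
det = -53.190·-13.780 − -112.148·-66.166 = -6687.426368
x = (-6894.748606·-13.780 − -112.148·-2596.011150) / -6687.426368 = 29.327848
y = (-53.190·-2596.011150 − -6894.748606·-66.166) / -6687.426368 = 47.569287

x=29.328 y=47.569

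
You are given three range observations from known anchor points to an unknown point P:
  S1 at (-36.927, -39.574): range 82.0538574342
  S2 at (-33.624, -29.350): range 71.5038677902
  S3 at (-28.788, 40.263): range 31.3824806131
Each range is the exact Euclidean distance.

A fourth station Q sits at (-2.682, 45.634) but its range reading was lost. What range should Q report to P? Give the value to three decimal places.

13.542

eq1: (x + 36.927)² + (y + 39.574)² = 82.0538574342²
eq2: (x + 33.624)² + (y + 29.350)² = 71.5038677902²
eq3: (x + 28.788)² + (y − 40.263)² = 31.3824806131²
eq3−eq1, eq3−eq2 (x²,y² cancel):
  -16.278·x − 159.674·y = -5268.128738
  -9.672·x − 139.226·y = -4585.805257
det = -16.278·-139.226 − -159.674·-9.672 = 721.953900
x = (-5268.128738·-139.226 − -159.674·-4585.805257) / 721.953900 = 1.699033
y = (-16.278·-4585.805257 − -5268.128738·-9.672) / 721.953900 = 32.819820
|P − Q| = √((1.699033 − -2.682)² + (32.819820 − 45.634)²) = 13.542402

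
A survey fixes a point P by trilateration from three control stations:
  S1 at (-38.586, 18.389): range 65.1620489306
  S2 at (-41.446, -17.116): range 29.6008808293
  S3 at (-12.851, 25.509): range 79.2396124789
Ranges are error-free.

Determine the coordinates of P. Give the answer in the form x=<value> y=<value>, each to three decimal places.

x=-46.328 y=-46.311

eq1: (x + 38.586)² + (y − 18.389)² = 65.1620489306²
eq2: (x + 41.446)² + (y + 17.116)² = 29.6008808293²
eq3: (x + 12.851)² + (y − 25.509)² = 79.2396124789²
eq2−eq3, eq2−eq1 (x²,y² cancel):
  57.190·x + 85.250·y = -6597.575130
  5.720·x + 71.010·y = -3553.574130
det = 57.190·71.010 − 85.250·5.720 = 3573.431900
x = (-6597.575130·71.010 − 85.250·-3553.574130) / 3573.431900 = -46.328465
y = (57.190·-3553.574130 − -6597.575130·5.720) / 3573.431900 = -46.311439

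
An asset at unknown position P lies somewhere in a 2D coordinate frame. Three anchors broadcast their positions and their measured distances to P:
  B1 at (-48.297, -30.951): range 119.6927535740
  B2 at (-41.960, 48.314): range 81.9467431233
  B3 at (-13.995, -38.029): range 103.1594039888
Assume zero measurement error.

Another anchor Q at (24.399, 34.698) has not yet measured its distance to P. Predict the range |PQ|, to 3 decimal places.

eq1: (x + 48.297)² + (y + 30.951)² = 119.6927535740²
eq2: (x + 41.960)² + (y − 48.314)² = 81.9467431233²
eq3: (x + 13.995)² + (y + 38.029)² = 103.1594039888²
eq2−eq3, eq2−eq1 (x²,y² cancel):
  55.930·x − 172.686·y = -6379.413253
  -12.674·x − 158.530·y = -8415.406136
det = 55.930·-158.530 − -172.686·-12.674 = -11055.205264
x = (-6379.413253·-158.530 − -172.686·-8415.406136) / -11055.205264 = 39.971618
y = (55.930·-8415.406136 − -6379.413253·-12.674) / -11055.205264 = 49.888386
|P − Q| = √((39.971618 − 24.399)² + (49.888386 − 34.698)²) = 21.754408

21.754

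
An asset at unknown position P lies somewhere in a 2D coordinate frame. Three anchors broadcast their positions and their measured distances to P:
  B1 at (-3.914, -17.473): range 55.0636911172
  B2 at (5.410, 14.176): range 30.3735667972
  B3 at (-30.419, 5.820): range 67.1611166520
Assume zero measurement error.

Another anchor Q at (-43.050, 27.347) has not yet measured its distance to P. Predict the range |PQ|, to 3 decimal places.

eq1: (x + 3.914)² + (y + 17.473)² = 55.0636911172²
eq2: (x − 5.410)² + (y − 14.176)² = 30.3735667972²
eq3: (x + 30.419)² + (y − 5.820)² = 67.1611166520²
eq3−eq2, eq3−eq1 (x²,y² cancel):
  71.658·x + 16.712·y = 2859.101145
  53.010·x − 46.586·y = 840.042674
det = 71.658·-46.586 − 16.712·53.010 = -4224.162708
x = (2859.101145·-46.586 − 16.712·840.042674) / -4224.162708 = 34.854926
y = (71.658·840.042674 − 2859.101145·53.010) / -4224.162708 = 21.629180
|P − Q| = √((34.854926 − -43.050)² + (21.629180 − 27.347)²) = 78.114474

78.114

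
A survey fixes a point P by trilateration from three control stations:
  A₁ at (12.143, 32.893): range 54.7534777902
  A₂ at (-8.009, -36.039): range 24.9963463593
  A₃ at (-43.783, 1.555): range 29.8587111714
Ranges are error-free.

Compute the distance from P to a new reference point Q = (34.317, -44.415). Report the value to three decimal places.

60.778

eq1: (x − 12.143)² + (y − 32.893)² = 54.7534777902²
eq2: (x + 8.009)² + (y + 36.039)² = 24.9963463593²
eq3: (x + 43.783)² + (y − 1.555)² = 29.8587111714²
eq3−eq1, eq3−eq2 (x²,y² cancel):
  111.852·x + 62.676·y = -2796.367913
  71.548·x − 75.188·y = -289.690210
det = 111.852·-75.188 − 62.676·71.548 = -12894.270624
x = (-2796.367913·-75.188 − 62.676·-289.690210) / -12894.270624 = -17.714064
y = (111.852·-289.690210 − -2796.367913·71.548) / -12894.270624 = -13.003613
|P − Q| = √((-17.714064 − 34.317)² + (-13.003613 − -44.415)²) = 60.777519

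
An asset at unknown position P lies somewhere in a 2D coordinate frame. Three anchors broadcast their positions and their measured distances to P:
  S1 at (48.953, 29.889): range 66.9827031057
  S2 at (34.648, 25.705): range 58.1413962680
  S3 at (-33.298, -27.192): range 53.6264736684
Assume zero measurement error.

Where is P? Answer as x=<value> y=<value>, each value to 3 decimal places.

eq1: (x − 48.953)² + (y − 29.889)² = 66.9827031057²
eq2: (x − 34.648)² + (y − 25.705)² = 58.1413962680²
eq3: (x + 33.298)² + (y + 27.192)² = 53.6264736684²
eq1−eq2, eq1−eq3 (x²,y² cancel):
  -28.610·x − 8.368·y = -322.257046
  -164.502·x − 114.162·y = 169.296975
det = -28.610·-114.162 − -8.368·-164.502 = 1889.622084
x = (-322.257046·-114.162 − -8.368·169.296975) / 1889.622084 = 20.218956
y = (-28.610·169.296975 − -322.257046·-164.502) / 1889.622084 = -30.617506

x=20.219 y=-30.618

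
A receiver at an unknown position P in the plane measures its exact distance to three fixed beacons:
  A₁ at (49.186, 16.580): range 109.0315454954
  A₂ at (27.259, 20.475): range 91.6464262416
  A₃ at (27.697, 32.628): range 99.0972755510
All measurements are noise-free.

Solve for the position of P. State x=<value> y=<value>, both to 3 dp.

x=-49.799 y=-29.135

eq1: (x − 49.186)² + (y − 16.580)² = 109.0315454954²
eq2: (x − 27.259)² + (y − 20.475)² = 91.6464262416²
eq3: (x − 27.697)² + (y − 32.628)² = 99.0972755510²
eq3−eq1, eq3−eq2 (x²,y² cancel):
  42.978·x − 32.096·y = -1205.159088
  -0.876·x − 24.306·y = 751.771092
det = 42.978·-24.306 − -32.096·-0.876 = -1072.739364
x = (-1205.159088·-24.306 − -32.096·751.771092) / -1072.739364 = -49.799088
y = (42.978·751.771092 − -1205.159088·-0.876) / -1072.739364 = -29.134662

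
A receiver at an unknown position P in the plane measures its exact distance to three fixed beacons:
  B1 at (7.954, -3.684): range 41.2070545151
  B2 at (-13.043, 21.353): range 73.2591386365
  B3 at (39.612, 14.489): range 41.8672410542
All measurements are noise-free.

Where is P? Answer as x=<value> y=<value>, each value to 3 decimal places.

eq1: (x − 7.954)² + (y + 3.684)² = 41.2070545151²
eq2: (x + 13.043)² + (y − 21.353)² = 73.2591386365²
eq3: (x − 39.612)² + (y − 14.489)² = 41.8672410542²
eq2−eq1, eq2−eq3 (x²,y² cancel):
  41.994·x − 50.074·y = 3119.647566
  105.310·x − 13.728·y = 4767.006727
det = 41.994·-13.728 − -50.074·105.310 = 4696.799308
x = (3119.647566·-13.728 − -50.074·4767.006727) / 4696.799308 = 41.704267
y = (41.994·4767.006727 − 3119.647566·105.310) / 4696.799308 = -27.325929

x=41.704 y=-27.326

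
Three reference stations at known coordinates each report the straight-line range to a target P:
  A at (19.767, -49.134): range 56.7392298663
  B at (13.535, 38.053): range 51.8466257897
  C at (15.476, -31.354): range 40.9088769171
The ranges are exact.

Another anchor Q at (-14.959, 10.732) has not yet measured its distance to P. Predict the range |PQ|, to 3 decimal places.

eq1: (x − 19.767)² + (y + 49.134)² = 56.7392298663²
eq2: (x − 13.535)² + (y − 38.053)² = 51.8466257897²
eq3: (x − 15.476)² + (y + 31.354)² = 40.9088769171²
eq3−eq1, eq3−eq2 (x²,y² cancel):
  8.582·x − 35.560·y = 36.500358
  -3.882·x + 138.814·y = -605.889253
det = 8.582·138.814 − -35.560·-3.882 = 1053.257828
x = (36.500358·138.814 − -35.560·-605.889253) / 1053.257828 = -15.645420
y = (8.582·-605.889253 − 36.500358·-3.882) / 1053.257828 = -4.802288
|P − Q| = √((-15.645420 − -14.959)² + (-4.802288 − 10.732)²) = 15.549446

15.549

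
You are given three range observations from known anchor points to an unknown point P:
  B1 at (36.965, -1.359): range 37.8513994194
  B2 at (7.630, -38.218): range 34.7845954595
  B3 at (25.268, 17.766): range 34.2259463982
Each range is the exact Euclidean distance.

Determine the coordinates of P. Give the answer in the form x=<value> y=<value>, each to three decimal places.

eq1: (x − 36.965)² + (y + 1.359)² = 37.8513994194²
eq2: (x − 7.630)² + (y + 38.218)² = 34.7845954595²
eq3: (x − 25.268)² + (y − 17.766)² = 34.2259463982²
eq3−eq1, eq3−eq2 (x²,y² cancel):
  23.394·x − 38.250·y = 152.842495
  -35.276·x − 111.968·y = 526.177170
det = 23.394·-111.968 − -38.250·-35.276 = -3968.686392
x = (152.842495·-111.968 − -38.250·526.177170) / -3968.686392 = -0.759145
y = (23.394·526.177170 − 152.842495·-35.276) / -3968.686392 = -4.460181

x=-0.759 y=-4.460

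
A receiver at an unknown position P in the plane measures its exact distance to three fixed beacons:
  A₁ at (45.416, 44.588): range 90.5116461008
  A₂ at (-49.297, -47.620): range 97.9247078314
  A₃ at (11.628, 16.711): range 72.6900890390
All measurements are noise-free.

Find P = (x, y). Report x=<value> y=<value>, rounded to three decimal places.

x=48.612 y=-45.867

eq1: (x − 45.416)² + (y − 44.588)² = 90.5116461008²
eq2: (x + 49.297)² + (y + 47.620)² = 97.9247078314²
eq3: (x − 11.628)² + (y − 16.711)² = 72.6900890390²
eq1−eq2, eq1−eq3 (x²,y² cancel):
  -189.426·x − 184.416·y = -749.734515
  -67.576·x − 55.754·y = -727.725860
det = -189.426·-55.754 − -184.416·-67.576 = -1900.838412
x = (-749.734515·-55.754 − -184.416·-727.725860) / -1900.838412 = 48.612020
y = (-189.426·-727.725860 − -749.734515·-67.576) / -1900.838412 = -45.867202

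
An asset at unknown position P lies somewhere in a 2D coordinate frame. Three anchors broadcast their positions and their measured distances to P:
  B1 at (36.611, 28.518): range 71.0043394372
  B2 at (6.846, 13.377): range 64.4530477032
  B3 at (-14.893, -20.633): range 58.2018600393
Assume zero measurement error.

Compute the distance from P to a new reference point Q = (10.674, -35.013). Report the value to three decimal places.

29.350

eq1: (x − 36.611)² + (y − 28.518)² = 71.0043394372²
eq2: (x − 6.846)² + (y − 13.377)² = 64.4530477032²
eq3: (x + 14.893)² + (y + 20.633)² = 58.2018600393²
eq1−eq2, eq1−eq3 (x²,y² cancel):
  -59.530·x − 30.282·y = -1040.408939
  -103.008·x − 98.302·y = 148.040200
det = -59.530·-98.302 − -30.282·-103.008 = 2732.629804
x = (-1040.408939·-98.302 − -30.282·148.040200) / 2732.629804 = 39.067580
y = (-59.530·148.040200 − -1040.408939·-103.008) / 2732.629804 = -42.443831
|P − Q| = √((39.067580 − 10.674)² + (-42.443831 − -35.013)²) = 29.349832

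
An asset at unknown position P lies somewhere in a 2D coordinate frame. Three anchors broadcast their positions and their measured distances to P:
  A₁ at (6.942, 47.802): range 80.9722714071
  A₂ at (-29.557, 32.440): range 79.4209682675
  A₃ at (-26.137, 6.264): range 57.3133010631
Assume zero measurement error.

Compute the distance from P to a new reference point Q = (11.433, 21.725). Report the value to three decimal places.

eq1: (x − 6.942)² + (y − 47.802)² = 80.9722714071²
eq2: (x + 29.557)² + (y − 32.440)² = 79.4209682675²
eq3: (x + 26.137)² + (y − 6.264)² = 57.3133010631²
eq2−eq3, eq2−eq1 (x²,y² cancel):
  6.840·x − 52.352·y = 1819.286338
  72.998·x + 30.724·y = 158.434183
det = 6.840·30.724 − -52.352·72.998 = 4031.743456
x = (1819.286338·30.724 − -52.352·158.434183) / 4031.743456 = 15.921177
y = (6.840·158.434183 − 1819.286338·72.998) / 4031.743456 = -32.670872
|P − Q| = √((15.921177 − 11.433)² + (-32.670872 − 21.725)²) = 54.580717

54.581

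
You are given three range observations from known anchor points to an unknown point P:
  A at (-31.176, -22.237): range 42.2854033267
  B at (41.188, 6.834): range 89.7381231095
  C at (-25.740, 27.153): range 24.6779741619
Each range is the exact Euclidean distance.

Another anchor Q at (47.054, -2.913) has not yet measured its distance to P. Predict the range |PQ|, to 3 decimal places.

eq1: (x + 31.176)² + (y + 22.237)² = 42.2854033267²
eq2: (x − 41.188)² + (y − 6.834)² = 89.7381231095²
eq3: (x + 25.740)² + (y − 27.153)² = 24.6779741619²
eq3−eq2, eq3−eq1 (x²,y² cancel):
  133.856·x − 40.638·y = -7100.606439
  -10.872·x − 98.780·y = -1112.458790
det = 133.856·-98.780 − -40.638·-10.872 = -13664.112016
x = (-7100.606439·-98.780 − -40.638·-1112.458790) / -13664.112016 = -48.022865
y = (133.856·-1112.458790 − -7100.606439·-10.872) / -13664.112016 = 16.547513
|P − Q| = √((-48.022865 − 47.054)² + (16.547513 − -2.913)²) = 97.048039

97.048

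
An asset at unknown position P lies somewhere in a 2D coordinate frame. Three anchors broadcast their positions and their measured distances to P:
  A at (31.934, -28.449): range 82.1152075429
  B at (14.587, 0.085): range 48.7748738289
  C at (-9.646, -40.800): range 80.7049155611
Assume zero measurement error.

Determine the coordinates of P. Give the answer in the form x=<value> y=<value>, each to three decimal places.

eq1: (x − 31.934)² + (y + 28.449)² = 82.1152075429²
eq2: (x − 14.587)² + (y − 0.085)² = 48.7748738289²
eq3: (x + 9.646)² + (y + 40.800)² = 80.7049155611²
eq3−eq1, eq3−eq2 (x²,y² cancel):
  83.160·x + 24.702·y = -158.183273
  48.466·x + 81.770·y = 2589.397557
det = 83.160·81.770 − 24.702·48.466 = 5602.786068
x = (-158.183273·81.770 − 24.702·2589.397557) / 5602.786068 = -13.724948
y = (83.160·2589.397557 − -158.183273·48.466) / 5602.786068 = 39.801772

x=-13.725 y=39.802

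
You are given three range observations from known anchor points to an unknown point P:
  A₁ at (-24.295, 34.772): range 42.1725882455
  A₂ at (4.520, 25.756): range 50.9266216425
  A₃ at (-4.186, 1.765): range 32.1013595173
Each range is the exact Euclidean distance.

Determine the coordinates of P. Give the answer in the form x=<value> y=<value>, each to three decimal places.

eq1: (x + 24.295)² + (y − 34.772)² = 42.1725882455²
eq2: (x − 4.520)² + (y − 25.756)² = 50.9266216425²
eq3: (x + 4.186)² + (y − 1.765)² = 32.1013595173²
eq1−eq2, eq1−eq3 (x²,y² cancel):
  57.630·x − 18.032·y = -1930.530666
  40.218·x − 66.014·y = -1030.671272
det = 57.630·-66.014 − -18.032·40.218 = -3079.175844
x = (-1930.530666·-66.014 − -18.032·-1030.671272) / -3079.175844 = -35.352637
y = (57.630·-1030.671272 − -1930.530666·40.218) / -3079.175844 = -5.925123

x=-35.353 y=-5.925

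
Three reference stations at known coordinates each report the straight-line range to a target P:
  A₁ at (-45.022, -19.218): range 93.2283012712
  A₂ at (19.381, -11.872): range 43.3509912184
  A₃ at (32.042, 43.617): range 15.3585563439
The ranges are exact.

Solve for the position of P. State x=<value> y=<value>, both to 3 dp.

eq1: (x + 45.022)² + (y + 19.218)² = 93.2283012712²
eq2: (x − 19.381)² + (y + 11.872)² = 43.3509912184²
eq3: (x − 32.042)² + (y − 43.617)² = 15.3585563439²
eq2−eq1, eq2−eq3 (x²,y² cancel):
  -128.806·x − 14.692·y = -4932.463255
  25.322·x + 110.978·y = 4055.988095
det = -128.806·110.978 − -14.692·25.322 = -13922.601444
x = (-4932.463255·110.978 − -14.692·4055.988095) / -13922.601444 = 35.036867
y = (-128.806·4055.988095 − -4932.463255·25.322) / -13922.601444 = 28.553268

x=35.037 y=28.553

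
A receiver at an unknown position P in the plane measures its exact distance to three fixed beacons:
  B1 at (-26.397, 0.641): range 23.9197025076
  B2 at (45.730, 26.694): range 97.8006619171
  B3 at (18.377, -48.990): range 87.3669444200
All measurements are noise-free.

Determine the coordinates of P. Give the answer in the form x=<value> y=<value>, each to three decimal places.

x=-49.783 y=5.665

eq1: (x + 26.397)² + (y − 0.641)² = 23.9197025076²
eq2: (x − 45.730)² + (y − 26.694)² = 97.8006619171²
eq3: (x − 18.377)² + (y + 48.990)² = 87.3669444200²
eq3−eq2, eq3−eq1 (x²,y² cancel):
  54.706·x + 151.368·y = -1865.918187
  -89.548·x + 99.262·y = 5020.309070
det = 54.706·99.262 − 151.368·-89.548 = 18984.928636
x = (-1865.918187·99.262 − 151.368·5020.309070) / 18984.928636 = -49.783117
y = (54.706·5020.309070 − -1865.918187·-89.548) / 18984.928636 = 5.665114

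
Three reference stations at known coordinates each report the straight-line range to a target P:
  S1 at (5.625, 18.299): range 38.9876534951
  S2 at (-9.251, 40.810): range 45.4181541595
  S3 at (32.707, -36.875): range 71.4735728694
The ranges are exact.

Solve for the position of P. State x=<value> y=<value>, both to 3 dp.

x=-28.668 y=-0.248

eq1: (x − 5.625)² + (y − 18.299)² = 38.9876534951²
eq2: (x + 9.251)² + (y − 40.810)² = 45.4181541595²
eq3: (x − 32.707)² + (y + 36.875)² = 71.4735728694²
eq3−eq2, eq3−eq1 (x²,y² cancel):
  -83.916·x + 155.370·y = 2367.186518
  -54.164·x + 110.348·y = 1525.415046
det = -83.916·110.348 − 155.370·-54.164 = -844.502088
x = (2367.186518·110.348 − 155.370·1525.415046) / -844.502088 = -28.668446
y = (-83.916·1525.415046 − 2367.186518·-54.164) / -844.502088 = -0.248148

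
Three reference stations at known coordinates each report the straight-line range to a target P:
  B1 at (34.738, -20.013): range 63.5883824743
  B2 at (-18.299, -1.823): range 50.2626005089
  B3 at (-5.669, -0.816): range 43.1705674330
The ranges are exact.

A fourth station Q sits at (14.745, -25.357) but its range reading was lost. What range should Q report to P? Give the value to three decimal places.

64.456

eq1: (x − 34.738)² + (y + 20.013)² = 63.5883824743²
eq2: (x + 18.299)² + (y + 1.823)² = 50.2626005089²
eq3: (x + 5.669)² + (y + 0.816)² = 43.1705674330²
eq2−eq1, eq2−eq3 (x²,y² cancel):
  106.074·x − 36.380·y = -248.081293
  25.260·x + 2.014·y = 357.257804
det = 106.074·2.014 − -36.380·25.260 = 1132.591836
x = (-248.081293·2.014 − -36.380·357.257804) / 1132.591836 = 11.034340
y = (106.074·357.257804 − -248.081293·25.260) / 1132.591836 = 38.992245
|P − Q| = √((11.034340 − 14.745)² + (38.992245 − -25.357)²) = 64.456142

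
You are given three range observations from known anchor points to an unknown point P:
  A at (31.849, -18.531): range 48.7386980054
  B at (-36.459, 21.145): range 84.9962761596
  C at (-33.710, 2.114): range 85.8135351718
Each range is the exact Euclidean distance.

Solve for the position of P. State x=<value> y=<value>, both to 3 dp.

x=48.311 y=27.343

eq1: (x − 31.849)² + (y + 18.531)² = 48.7386980054²
eq2: (x + 36.459)² + (y − 21.145)² = 84.9962761596²
eq3: (x + 33.710)² + (y − 2.114)² = 85.8135351718²
eq2−eq1, eq2−eq3 (x²,y² cancel):
  136.616·x − 79.352·y = 4430.293334
  5.498·x − 38.062·y = -775.132468
det = 136.616·-38.062 − -79.352·5.498 = -4763.600896
x = (4430.293334·-38.062 − -79.352·-775.132468) / -4763.600896 = 48.310961
y = (136.616·-775.132468 − 4430.293334·5.498) / -4763.600896 = 27.343443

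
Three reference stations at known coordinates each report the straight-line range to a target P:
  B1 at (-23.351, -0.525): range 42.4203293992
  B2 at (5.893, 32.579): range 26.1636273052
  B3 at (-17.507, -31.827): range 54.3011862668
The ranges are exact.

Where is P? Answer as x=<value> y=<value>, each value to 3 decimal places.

eq1: (x + 23.351)² + (y + 0.525)² = 42.4203293992²
eq2: (x − 5.893)² + (y − 32.579)² = 26.1636273052²
eq3: (x + 17.507)² + (y + 31.827)² = 54.3011862668²
eq2−eq1, eq2−eq3 (x²,y² cancel):
  -58.488·x − 66.208·y = -1665.522817
  -46.800·x − 128.812·y = -2040.749148
det = -58.488·-128.812 − -66.208·-46.800 = 4435.421856
x = (-1665.522817·-128.812 − -66.208·-2040.749148) / 4435.421856 = 17.907069
y = (-58.488·-2040.749148 − -1665.522817·-46.800) / 4435.421856 = 9.336850

x=17.907 y=9.337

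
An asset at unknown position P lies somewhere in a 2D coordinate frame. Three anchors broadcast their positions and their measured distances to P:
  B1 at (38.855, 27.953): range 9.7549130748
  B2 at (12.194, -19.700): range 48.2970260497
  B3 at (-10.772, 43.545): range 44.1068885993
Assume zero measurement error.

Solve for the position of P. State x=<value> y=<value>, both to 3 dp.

eq1: (x − 38.855)² + (y − 27.953)² = 9.7549130748²
eq2: (x − 12.194)² + (y + 19.700)² = 48.2970260497²
eq3: (x + 10.772)² + (y − 43.545)² = 44.1068885993²
eq2−eq3, eq2−eq1 (x²,y² cancel):
  -45.932·x + 126.490·y = 1862.604476
  53.322·x + 95.306·y = 3991.741994
det = -45.932·95.306 − 126.490·53.322 = -11122.294972
x = (1862.604476·95.306 − 126.490·3991.741994) / -11122.294972 = 29.436197
y = (-45.932·3991.741994 − 1862.604476·53.322) / -11122.294972 = 25.414403

x=29.436 y=25.414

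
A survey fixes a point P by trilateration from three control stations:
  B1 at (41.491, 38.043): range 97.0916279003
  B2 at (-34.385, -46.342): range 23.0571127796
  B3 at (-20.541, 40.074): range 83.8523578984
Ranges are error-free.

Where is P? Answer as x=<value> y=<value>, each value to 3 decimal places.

x=-11.530 y=-43.293

eq1: (x − 41.491)² + (y − 38.043)² = 97.0916279003²
eq2: (x + 34.385)² + (y + 46.342)² = 23.0571127796²
eq3: (x + 20.541)² + (y − 40.074)² = 83.8523578984²
eq3−eq1, eq3−eq2 (x²,y² cancel):
  124.064·x − 4.062·y = -1254.651510
  -27.688·x − 172.832·y = 7801.638507
det = 124.064·-172.832 − -4.062·-27.688 = -21554.697904
x = (-1254.651510·-172.832 − -4.062·7801.638507) / -21554.697904 = -11.530395
y = (124.064·7801.638507 − -1254.651510·-27.688) / -21554.697904 = -43.292821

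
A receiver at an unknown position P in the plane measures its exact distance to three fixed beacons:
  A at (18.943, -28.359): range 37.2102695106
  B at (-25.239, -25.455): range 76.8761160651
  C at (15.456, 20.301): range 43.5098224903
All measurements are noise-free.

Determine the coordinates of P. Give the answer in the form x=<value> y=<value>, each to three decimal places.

x=49.376 y=-6.948

eq1: (x − 18.943)² + (y + 28.359)² = 37.2102695106²
eq2: (x + 25.239)² + (y + 25.455)² = 76.8761160651²
eq3: (x − 15.456)² + (y − 20.301)² = 43.5098224903²
eq2−eq3, eq2−eq1 (x²,y² cancel):
  81.390·x + 91.512·y = 3382.886959
  88.364·x − 5.808·y = 4403.439048
det = 81.390·-5.808 − 91.512·88.364 = -8559.079488
x = (3382.886959·-5.808 − 91.512·4403.439048) / -8559.079488 = 49.376259
y = (81.390·4403.439048 − 3382.886959·88.364) / -8559.079488 = -6.948233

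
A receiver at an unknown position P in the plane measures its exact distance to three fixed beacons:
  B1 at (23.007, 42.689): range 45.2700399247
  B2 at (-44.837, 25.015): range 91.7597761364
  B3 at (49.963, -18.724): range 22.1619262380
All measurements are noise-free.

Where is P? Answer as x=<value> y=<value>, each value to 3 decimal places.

x=44.159 y=2.664

eq1: (x − 23.007)² + (y − 42.689)² = 45.2700399247²
eq2: (x + 44.837)² + (y − 25.015)² = 91.7597761364²
eq3: (x − 49.963)² + (y + 18.724)² = 22.1619262380²
eq3−eq1, eq3−eq2 (x²,y² cancel):
  -53.912·x + 122.826·y = -2053.442315
  -189.600·x + 87.478·y = -8139.488293
det = -53.912·87.478 − 122.826·-189.600 = 18571.695664
x = (-2053.442315·87.478 − 122.826·-8139.488293) / 18571.695664 = 44.159121
y = (-53.912·-8139.488293 − -2053.442315·-189.600) / 18571.695664 = 2.664454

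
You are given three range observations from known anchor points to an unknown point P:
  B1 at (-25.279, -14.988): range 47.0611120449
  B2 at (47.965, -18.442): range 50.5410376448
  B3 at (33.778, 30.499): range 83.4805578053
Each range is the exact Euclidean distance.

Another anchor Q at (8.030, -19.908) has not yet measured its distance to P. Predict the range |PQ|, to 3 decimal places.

28.839

eq1: (x + 25.279)² + (y + 14.988)² = 47.0611120449²
eq2: (x − 47.965)² + (y + 18.442)² = 50.5410376448²
eq3: (x − 33.778)² + (y − 30.499)² = 83.4805578053²
eq1−eq3, eq1−eq2 (x²,y² cancel):
  118.114·x + 90.974·y = -3546.780965
  146.488·x − 6.908·y = 1437.432385
det = 118.114·-6.908 − 90.974·146.488 = -14142.530824
x = (-3546.780965·-6.908 − 90.974·1437.432385) / -14142.530824 = 7.514059
y = (118.114·1437.432385 − -3546.780965·146.488) / -14142.530824 = -48.742460
|P − Q| = √((7.514059 − 8.030)² + (-48.742460 − -19.908)²) = 28.839075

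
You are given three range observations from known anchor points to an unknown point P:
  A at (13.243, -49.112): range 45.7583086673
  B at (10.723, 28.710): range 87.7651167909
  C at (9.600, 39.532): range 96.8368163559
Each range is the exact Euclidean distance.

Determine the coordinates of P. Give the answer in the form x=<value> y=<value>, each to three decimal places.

eq1: (x − 13.243)² + (y + 49.112)² = 45.7583086673²
eq2: (x − 10.723)² + (y − 28.710)² = 87.7651167909²
eq3: (x − 9.600)² + (y − 39.532)² = 96.8368163559²
eq1−eq2, eq1−eq3 (x²,y² cancel):
  -5.040·x + 155.644·y = -7257.011677
  -7.286·x + 177.288·y = -8215.972759
det = -5.040·177.288 − 155.644·-7.286 = 240.490664
x = (-7257.011677·177.288 − 155.644·-8215.972759) / 240.490664 = -32.492830
y = (-5.040·-8215.972759 − -7257.011677·-7.286) / 240.490664 = -47.677877

x=-32.493 y=-47.678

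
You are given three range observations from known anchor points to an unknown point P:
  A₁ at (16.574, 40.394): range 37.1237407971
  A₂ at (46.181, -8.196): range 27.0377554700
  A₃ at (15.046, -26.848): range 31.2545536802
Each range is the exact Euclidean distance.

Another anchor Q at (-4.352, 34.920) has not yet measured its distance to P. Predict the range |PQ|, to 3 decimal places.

40.813

eq1: (x − 16.574)² + (y − 40.394)² = 37.1237407971²
eq2: (x − 46.181)² + (y + 8.196)² = 27.0377554700²
eq3: (x − 15.046)² + (y + 26.848)² = 31.2545536802²
eq2−eq3, eq2−eq1 (x²,y² cancel):
  -62.270·x − 37.304·y = -1498.468862
  -59.214·x + 97.180·y = -940.618375
det = -62.270·97.180 − -37.304·-59.214 = -8260.317656
x = (-1498.468862·97.180 − -37.304·-940.618375) / -8260.317656 = 21.876887
y = (-62.270·-940.618375 − -1498.468862·-59.214) / -8260.317656 = 3.650953
|P − Q| = √((21.876887 − -4.352)² + (3.650953 − 34.920)²) = 40.813084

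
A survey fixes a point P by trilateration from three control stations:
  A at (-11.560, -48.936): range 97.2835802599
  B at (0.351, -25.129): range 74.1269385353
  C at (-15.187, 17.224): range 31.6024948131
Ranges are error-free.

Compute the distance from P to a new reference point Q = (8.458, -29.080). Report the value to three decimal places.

79.485

eq1: (x + 11.560)² + (y + 48.936)² = 97.2835802599²
eq2: (x − 0.351)² + (y + 25.129)² = 74.1269385353²
eq3: (x + 15.187)² + (y − 17.224)² = 31.6024948131²
eq3−eq2, eq3−eq1 (x²,y² cancel):
  31.076·x − 84.706·y = -4391.806641
  7.254·x − 132.320·y = -6464.322759
det = 31.076·-132.320 − -84.706·7.254 = -3497.518996
x = (-4391.806641·-132.320 − -84.706·-6464.322759) / -3497.518996 = -9.594496
y = (31.076·-6464.322759 − -4391.806641·7.254) / -3497.518996 = 48.327723
|P − Q| = √((-9.594496 − 8.458)² + (48.327723 − -29.080)²) = 79.484893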